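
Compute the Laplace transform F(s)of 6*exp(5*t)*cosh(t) 6*(s - 5)/((s - 5)^2 - 1)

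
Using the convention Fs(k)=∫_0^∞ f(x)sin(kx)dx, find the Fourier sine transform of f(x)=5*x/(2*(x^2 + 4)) 5*pi*exp(-2*k)/4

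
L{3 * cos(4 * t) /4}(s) 3 * s/(4 * (s^2 + 16) ) 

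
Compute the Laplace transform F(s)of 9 9/s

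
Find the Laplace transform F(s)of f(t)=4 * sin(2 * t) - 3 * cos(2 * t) 8/(s^2 + 4) - 3 * s/(s^2 + 4)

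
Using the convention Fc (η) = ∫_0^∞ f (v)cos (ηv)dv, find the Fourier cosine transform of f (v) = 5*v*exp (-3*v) 5*(9 - η^2)/ (η^2+9)^2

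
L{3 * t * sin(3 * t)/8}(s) 9 * s/(4 * (s^2 + 9)^2)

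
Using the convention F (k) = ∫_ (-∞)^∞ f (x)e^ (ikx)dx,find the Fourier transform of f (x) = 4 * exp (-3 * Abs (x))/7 24/ (7 * (k^2 + 9))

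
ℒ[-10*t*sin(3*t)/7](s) -60*s/(7*(s^2 + 9)^2)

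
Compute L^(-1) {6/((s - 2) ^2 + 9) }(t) 2 * exp(2 * t) * sin(3 * t) 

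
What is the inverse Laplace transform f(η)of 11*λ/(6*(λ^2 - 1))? 11*cosh(η)/6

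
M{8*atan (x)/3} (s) -4*pi*sec (pi*s/2)/ (3*s)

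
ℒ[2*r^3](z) 12/z^4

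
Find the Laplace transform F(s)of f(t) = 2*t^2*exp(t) 4/(s - 1)^3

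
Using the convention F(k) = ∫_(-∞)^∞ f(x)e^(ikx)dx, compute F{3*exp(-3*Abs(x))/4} 9/(2*(k^2 + 9))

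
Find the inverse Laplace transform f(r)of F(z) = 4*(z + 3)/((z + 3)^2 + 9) 4*exp(-3*r)*cos(3*r)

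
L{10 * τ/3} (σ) 10/ (3 * σ^2)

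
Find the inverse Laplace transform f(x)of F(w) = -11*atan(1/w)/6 -11*sin(x)/(6*x)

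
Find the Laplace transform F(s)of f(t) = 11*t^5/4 330/s^6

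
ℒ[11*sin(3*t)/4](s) 33/(4*(s^2 + 9))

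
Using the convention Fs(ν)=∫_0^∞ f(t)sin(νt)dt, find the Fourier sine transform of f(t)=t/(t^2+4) pi*exp(-2*ν)/2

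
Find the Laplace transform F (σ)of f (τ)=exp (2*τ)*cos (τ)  (σ - 2)/ ( (σ - 2)^2 + 1)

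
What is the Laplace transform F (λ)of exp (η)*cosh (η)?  (λ - 1)/ (λ*(λ - 2))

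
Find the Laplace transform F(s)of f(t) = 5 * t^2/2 5/s^3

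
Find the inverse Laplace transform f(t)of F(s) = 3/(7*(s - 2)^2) 3*t*exp(2*t)/7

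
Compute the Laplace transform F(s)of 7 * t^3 42/s^4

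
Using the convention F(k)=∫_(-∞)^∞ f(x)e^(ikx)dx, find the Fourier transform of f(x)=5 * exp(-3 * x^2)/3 5 * sqrt(3) * sqrt(pi) * exp(-k^2/12)/9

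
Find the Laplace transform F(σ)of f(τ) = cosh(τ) σ/(σ^2 - 1)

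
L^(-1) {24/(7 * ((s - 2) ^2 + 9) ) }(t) 8 * exp(2 * t) * sin(3 * t) /7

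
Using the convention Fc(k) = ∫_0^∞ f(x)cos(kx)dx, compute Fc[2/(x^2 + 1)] pi*exp(-k)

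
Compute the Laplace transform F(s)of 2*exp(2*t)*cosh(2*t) 2*(s - 2)/(s*(s - 4))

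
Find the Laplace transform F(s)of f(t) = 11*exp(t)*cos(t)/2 11*(s - 1)/(2*((s - 1)^2+1))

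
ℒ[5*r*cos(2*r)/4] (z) 5*(z^2 - 4)/(4*(z^2 + 4)^2)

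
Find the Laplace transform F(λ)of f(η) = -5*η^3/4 -15/(2*λ^4)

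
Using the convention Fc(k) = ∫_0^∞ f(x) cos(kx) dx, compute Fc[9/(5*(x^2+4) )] 9*pi*exp(-2*k) /20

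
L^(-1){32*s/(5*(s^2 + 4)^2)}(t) 8*t*sin(2*t)/5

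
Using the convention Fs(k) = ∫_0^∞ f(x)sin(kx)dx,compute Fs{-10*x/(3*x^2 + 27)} -5*pi*exp(-3*k)/3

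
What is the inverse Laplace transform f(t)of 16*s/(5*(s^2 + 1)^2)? 8*t*sin(t)/5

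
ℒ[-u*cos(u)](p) (1 - p^2)/(p^2 + 1)^2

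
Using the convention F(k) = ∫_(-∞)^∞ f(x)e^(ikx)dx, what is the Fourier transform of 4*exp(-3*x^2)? 4*sqrt(3)*sqrt(pi)*exp(-k^2/12)/3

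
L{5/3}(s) 5/(3*s)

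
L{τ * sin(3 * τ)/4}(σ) 3 * σ/(2 * (σ^2 + 9)^2)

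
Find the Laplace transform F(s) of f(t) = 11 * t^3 66/s^4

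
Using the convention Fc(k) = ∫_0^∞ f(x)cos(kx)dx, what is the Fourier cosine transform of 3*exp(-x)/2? 3/(2*(k^2 + 1))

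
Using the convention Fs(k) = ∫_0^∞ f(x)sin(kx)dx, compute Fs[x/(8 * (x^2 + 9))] pi * exp(-3 * k)/16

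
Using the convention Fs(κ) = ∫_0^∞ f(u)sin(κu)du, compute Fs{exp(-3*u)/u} atan(κ/3)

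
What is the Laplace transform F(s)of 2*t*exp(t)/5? 2/(5*(s - 1)^2)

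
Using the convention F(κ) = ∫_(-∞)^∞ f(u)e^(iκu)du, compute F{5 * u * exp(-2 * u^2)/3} 5 * sqrt(2) * I * sqrt(pi) * κ * exp(-κ^2/8)/24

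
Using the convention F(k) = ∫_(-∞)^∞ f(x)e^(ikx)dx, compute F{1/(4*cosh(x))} pi/(4*cosh(pi*k/2))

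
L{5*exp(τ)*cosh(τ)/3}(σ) 5*(σ - 1)/(3*σ*(σ - 2))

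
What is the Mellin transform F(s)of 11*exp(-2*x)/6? 11*gamma(s)/(6*2^s)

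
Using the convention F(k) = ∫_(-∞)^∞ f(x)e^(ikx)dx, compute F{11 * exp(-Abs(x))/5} 22/(5 * (k^2 + 1))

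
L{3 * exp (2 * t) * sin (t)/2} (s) 3/ (2 * ( (s - 2)^2 + 1))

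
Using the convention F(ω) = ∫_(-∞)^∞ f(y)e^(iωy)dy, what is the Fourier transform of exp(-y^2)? sqrt(pi) * exp(-ω^2/4)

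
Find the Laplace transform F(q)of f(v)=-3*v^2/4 -3/(2*q^3)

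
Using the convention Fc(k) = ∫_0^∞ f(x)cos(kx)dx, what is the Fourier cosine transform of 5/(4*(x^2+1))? 5*pi*exp(-k)/8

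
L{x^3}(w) 6/w^4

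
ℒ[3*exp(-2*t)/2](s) 3/(2*(s + 2))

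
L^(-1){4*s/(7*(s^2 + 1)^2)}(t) 2*t*sin(t)/7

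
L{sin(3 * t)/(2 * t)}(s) atan(3/s)/2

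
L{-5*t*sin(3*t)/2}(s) -15*s/(s^2 + 9)^2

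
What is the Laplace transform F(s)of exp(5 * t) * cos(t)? (s - 5)/((s - 5)^2 + 1)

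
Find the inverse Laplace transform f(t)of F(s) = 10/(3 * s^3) 5 * t^2/3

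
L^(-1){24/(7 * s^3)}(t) 12 * t^2/7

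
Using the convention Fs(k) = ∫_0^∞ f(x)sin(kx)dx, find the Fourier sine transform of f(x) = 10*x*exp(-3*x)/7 60*k/(7*(k^2 + 9)^2)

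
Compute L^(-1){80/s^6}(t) 2*t^5/3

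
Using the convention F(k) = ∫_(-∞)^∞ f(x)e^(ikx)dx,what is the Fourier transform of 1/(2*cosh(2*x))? pi/(4*cosh(pi*k/4))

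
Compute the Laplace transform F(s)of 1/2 1/(2*s)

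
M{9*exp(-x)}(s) 9*gamma(s)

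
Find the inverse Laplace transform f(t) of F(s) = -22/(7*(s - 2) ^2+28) -11*exp(2*t)*sin(2*t) /7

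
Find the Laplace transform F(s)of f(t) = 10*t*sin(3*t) 60*s/(s^2 + 9)^2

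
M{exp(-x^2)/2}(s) gamma(s/2)/4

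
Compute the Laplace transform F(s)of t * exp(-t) (s + 1)^(-2)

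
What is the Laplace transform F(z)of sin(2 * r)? 2/(z^2 + 4)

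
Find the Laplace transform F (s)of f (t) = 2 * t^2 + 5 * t 4/s^3 + 5/s^2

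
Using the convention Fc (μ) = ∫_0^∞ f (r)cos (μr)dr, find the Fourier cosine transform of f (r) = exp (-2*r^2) sqrt (2)*sqrt (pi)*exp (-μ^2/8)/4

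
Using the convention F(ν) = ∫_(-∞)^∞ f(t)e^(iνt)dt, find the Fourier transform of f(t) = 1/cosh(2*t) pi/(2*cosh(pi*ν/4))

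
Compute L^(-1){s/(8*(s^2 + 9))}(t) cos(3*t)/8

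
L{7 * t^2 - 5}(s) 14/s^3 - 5/s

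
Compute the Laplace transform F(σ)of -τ -1/σ^2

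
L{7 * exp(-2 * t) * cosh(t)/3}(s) 7 * (s + 2)/(3 * ((s + 2)^2-1))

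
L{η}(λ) λ^(-2)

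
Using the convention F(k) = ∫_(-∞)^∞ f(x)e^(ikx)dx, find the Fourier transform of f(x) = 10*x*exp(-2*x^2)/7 5*sqrt(2)*I*sqrt(pi)*k*exp(-k^2/8)/28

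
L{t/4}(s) 1/(4*s^2)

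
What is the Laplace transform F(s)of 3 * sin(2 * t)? 6/(s^2 + 4)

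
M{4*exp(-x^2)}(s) 2*gamma(s/2)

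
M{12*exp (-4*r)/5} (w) 12*gamma (w)/ (5*2^ (2*w))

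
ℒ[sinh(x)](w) 1/(w^2 - 1)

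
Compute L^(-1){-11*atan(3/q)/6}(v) -11*sin(3*v)/(6*v)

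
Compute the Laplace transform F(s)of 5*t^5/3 200/s^6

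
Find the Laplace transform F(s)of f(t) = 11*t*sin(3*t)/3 22*s/(s^2 + 9)^2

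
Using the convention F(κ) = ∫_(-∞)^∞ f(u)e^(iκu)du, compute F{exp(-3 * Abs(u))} 6/(κ^2 + 9)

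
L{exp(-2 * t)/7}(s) 1/(7 * (s + 2))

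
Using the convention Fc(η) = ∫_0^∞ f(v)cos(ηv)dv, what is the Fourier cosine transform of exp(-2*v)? 2/(η^2 + 4)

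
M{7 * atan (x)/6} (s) -7 * pi * sec (pi * s/2)/ (12 * s)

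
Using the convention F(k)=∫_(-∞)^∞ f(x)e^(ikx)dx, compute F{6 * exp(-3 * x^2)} 2 * sqrt(3) * sqrt(pi) * exp(-k^2/12)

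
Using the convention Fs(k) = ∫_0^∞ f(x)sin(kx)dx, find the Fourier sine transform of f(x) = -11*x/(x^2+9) -11*pi*exp(-3*k)/2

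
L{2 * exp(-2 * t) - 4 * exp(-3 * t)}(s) 2/(s + 2) - 4/(s + 3)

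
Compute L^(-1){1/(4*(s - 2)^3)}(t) t^2*exp(2*t)/8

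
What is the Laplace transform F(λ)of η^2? 2/λ^3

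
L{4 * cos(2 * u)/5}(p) 4 * p/(5 * (p^2 + 4))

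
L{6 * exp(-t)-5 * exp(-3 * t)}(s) 6/(s + 1)-5/(s + 3)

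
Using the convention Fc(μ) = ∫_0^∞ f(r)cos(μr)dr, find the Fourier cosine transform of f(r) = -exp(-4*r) -4/(μ^2+16)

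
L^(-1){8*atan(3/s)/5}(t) 8*sin(3*t)/(5*t)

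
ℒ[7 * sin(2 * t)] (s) 14/(s^2 + 4)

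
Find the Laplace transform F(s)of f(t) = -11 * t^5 -1320/s^6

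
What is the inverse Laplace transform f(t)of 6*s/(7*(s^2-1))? 6*cosh(t)/7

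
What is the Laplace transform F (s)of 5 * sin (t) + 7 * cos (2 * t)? 7 * s/ (s^2 + 4) + 5/ (s^2 + 1)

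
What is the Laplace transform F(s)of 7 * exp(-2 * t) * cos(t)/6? 7 * (s + 2)/(6 * ((s + 2)^2 + 1))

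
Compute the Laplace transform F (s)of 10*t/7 10/ (7*s^2)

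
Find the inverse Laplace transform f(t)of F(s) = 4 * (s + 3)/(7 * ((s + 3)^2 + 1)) 4 * exp(-3 * t) * cos(t)/7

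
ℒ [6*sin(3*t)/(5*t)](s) 6*atan(3/s)/5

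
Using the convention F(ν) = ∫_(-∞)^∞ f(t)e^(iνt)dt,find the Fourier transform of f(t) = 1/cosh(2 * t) pi/(2 * cosh(pi * ν/4))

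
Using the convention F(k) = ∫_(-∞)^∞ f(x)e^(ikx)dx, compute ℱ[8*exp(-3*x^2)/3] 8*sqrt(3)*sqrt(pi)*exp(-k^2/12)/9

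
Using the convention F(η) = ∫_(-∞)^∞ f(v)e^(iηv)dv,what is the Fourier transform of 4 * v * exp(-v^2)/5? 2 * I * sqrt(pi) * η * exp(-η^2/4)/5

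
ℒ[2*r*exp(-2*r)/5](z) 2/(5*(z + 2)^2)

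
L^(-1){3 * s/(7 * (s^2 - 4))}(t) 3 * cosh(2 * t)/7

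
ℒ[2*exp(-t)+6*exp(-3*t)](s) 6/(s+3)+2/(s+1)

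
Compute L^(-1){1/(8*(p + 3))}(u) exp(-3*u)/8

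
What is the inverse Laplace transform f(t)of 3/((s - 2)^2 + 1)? 3*exp(2*t)*sin(t)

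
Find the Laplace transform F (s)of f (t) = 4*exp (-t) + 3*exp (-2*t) 3/ (s + 2) + 4/ (s + 1)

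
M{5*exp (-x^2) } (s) 5*gamma (s/2) /2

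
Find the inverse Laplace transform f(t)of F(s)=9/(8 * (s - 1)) 9 * exp(t)/8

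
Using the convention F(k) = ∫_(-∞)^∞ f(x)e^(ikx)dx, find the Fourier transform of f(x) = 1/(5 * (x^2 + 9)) pi * exp(-3 * Abs(k))/15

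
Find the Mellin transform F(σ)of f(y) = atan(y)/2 -pi * sec(pi * σ/2)/(4 * σ)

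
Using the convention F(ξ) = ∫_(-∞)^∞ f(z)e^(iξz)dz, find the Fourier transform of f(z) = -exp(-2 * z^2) -sqrt(2) * sqrt(pi) * exp(-ξ^2/8)/2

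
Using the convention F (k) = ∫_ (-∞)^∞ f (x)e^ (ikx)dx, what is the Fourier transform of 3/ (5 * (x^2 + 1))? 3 * pi * exp (-Abs (k))/5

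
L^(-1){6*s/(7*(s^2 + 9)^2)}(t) t*sin(3*t)/7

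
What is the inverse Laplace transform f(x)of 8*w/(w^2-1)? 8*cosh(x)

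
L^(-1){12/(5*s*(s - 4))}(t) 6*exp(2*t)*sinh(2*t)/5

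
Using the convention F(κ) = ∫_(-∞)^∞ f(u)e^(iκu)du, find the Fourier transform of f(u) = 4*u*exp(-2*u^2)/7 sqrt(2)*I*sqrt(pi)*κ*exp(-κ^2/8)/14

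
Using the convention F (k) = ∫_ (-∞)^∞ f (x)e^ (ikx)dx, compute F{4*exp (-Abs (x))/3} 8/ (3*(k^2 + 1))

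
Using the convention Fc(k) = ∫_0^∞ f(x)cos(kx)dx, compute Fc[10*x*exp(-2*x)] 10*(4 - k^2)/(k^2 + 4)^2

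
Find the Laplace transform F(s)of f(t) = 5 5/s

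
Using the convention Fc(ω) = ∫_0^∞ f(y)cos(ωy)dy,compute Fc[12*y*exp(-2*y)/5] 12*(4 - ω^2)/(5*(ω^2 + 4)^2)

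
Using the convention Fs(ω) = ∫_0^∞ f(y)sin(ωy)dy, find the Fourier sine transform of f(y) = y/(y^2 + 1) pi*exp(-ω)/2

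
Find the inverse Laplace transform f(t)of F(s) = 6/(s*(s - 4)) 3*exp(2*t)*sinh(2*t)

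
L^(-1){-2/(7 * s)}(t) -2/7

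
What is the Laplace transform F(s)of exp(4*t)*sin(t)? 1/((s - 4)^2+1)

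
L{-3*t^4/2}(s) -36/s^5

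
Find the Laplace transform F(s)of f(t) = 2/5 2/(5*s)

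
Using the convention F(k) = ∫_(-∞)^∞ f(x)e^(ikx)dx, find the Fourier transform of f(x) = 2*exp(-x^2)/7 2*sqrt(pi)*exp(-k^2/4)/7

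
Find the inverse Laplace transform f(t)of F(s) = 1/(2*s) 1/2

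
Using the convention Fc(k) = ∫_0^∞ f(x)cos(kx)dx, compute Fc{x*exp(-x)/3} (1 - k^2)/(3*(k^2 + 1)^2)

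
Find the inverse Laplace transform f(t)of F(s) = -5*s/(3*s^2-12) -5*cosh(2*t)/3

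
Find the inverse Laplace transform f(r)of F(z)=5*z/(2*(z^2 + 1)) 5*cos(r)/2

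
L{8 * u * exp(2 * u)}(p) 8/(p - 2)^2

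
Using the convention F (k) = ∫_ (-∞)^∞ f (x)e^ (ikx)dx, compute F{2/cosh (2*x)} pi/cosh (pi*k/4)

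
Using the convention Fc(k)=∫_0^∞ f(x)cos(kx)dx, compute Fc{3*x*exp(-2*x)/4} 3*(4 - k^2)/(4*(k^2 + 4)^2)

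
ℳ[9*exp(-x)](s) 9*gamma(s)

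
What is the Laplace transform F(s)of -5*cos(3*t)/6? -5*s/(6*s^2 + 54)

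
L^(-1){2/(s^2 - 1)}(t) 2*sinh(t)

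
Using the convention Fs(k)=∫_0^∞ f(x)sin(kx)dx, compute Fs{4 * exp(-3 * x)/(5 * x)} 4 * atan(k/3)/5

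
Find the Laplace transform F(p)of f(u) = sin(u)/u atan(1/p)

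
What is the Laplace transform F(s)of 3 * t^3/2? 9/s^4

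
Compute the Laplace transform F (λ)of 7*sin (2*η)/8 7/ (4*(λ^2+4))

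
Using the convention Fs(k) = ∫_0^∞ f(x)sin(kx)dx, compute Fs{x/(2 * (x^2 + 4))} pi * exp(-2 * k)/4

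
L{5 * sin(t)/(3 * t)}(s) 5 * atan(1/s)/3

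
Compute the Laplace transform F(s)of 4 4/s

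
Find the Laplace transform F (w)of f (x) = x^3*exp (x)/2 3/ (w - 1)^4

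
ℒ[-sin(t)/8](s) -1/(8*s^2+8)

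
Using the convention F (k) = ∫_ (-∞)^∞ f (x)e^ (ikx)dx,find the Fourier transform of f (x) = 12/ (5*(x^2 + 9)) 4*pi*exp (-3*Abs (k))/5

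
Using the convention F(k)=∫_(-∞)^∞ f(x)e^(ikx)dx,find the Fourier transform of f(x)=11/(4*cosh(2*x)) 11*pi/(8*cosh(pi*k/4))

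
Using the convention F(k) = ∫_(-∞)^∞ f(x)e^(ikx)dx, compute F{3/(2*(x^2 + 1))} 3*pi*exp(-Abs(k))/2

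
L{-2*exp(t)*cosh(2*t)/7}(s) 2*(1 - s)/(7*((s - 1)^2 - 4))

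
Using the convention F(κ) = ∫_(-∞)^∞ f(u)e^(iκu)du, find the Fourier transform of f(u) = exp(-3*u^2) sqrt(3)*sqrt(pi)*exp(-κ^2/12)/3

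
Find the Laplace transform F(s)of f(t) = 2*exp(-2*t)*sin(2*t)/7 4/(7*((s + 2)^2 + 4))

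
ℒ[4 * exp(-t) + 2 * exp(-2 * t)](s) 2/(s + 2) + 4/(s + 1)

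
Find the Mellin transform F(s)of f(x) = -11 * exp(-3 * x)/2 -11 * gamma(s)/(2 * 3^s)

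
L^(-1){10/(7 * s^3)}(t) 5 * t^2/7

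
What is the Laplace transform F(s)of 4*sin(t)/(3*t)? 4*atan(1/s)/3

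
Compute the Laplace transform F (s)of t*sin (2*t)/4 s/ (s^2 + 4)^2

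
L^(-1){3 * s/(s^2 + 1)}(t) 3 * cos(t)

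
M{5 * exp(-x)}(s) 5 * gamma(s)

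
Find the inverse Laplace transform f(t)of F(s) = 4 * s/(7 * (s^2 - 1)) 4 * cosh(t)/7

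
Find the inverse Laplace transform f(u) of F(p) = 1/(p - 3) exp(3 * u) 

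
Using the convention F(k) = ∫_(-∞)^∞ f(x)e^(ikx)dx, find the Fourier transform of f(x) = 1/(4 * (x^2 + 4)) pi * exp(-2 * Abs(k))/8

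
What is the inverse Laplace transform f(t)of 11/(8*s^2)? 11*t/8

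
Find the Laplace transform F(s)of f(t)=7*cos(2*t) 7*s/(s^2 + 4)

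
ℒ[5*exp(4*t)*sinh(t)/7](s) 5/(7*((s - 4)^2 - 1))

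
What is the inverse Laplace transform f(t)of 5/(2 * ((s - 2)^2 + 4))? 5 * exp(2 * t) * sin(2 * t)/4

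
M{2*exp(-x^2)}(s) gamma(s/2)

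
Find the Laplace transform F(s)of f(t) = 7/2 7/(2*s)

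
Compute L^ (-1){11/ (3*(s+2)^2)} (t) 11*t*exp (-2*t)/3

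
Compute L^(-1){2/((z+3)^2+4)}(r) exp(-3*r)*sin(2*r)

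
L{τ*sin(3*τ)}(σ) 6*σ/(σ^2 + 9)^2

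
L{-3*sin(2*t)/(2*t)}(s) -3*atan(2/s)/2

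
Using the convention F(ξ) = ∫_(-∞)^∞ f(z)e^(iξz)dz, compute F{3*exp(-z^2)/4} 3*sqrt(pi)*exp(-ξ^2/4)/4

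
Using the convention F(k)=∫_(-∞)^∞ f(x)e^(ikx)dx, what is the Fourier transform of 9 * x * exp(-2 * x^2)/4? 9 * sqrt(2) * I * sqrt(pi) * k * exp(-k^2/8)/32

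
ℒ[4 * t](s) 4/s^2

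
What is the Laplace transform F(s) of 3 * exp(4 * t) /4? 3/(4 * (s - 4) ) 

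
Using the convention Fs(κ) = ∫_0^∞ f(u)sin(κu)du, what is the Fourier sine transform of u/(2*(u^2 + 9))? pi*exp(-3*κ)/4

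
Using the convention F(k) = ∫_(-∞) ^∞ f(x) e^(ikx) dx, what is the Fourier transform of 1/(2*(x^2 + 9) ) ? pi*exp(-3*Abs(k) ) /6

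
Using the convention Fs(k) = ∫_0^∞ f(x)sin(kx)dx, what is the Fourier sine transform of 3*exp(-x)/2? 3*k/(2*(k^2 + 1))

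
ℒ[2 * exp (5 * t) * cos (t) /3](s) 2 * (s - 5) / (3 * ( (s - 5) ^2 + 1) ) 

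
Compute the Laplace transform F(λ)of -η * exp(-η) -1/(λ + 1)^2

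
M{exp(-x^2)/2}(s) gamma(s/2)/4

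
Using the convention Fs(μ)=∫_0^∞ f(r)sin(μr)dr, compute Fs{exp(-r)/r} atan(μ)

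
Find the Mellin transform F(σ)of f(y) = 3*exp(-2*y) 3*gamma(σ)/2^σ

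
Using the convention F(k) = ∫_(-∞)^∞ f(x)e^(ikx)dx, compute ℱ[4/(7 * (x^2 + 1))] 4 * pi * exp(-Abs(k))/7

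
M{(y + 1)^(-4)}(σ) gamma(σ)*gamma(4 - σ)/6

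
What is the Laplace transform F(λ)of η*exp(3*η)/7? 1/(7*(λ - 3)^2)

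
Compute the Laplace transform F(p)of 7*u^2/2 7/p^3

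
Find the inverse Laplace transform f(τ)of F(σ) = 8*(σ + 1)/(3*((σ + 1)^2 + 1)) 8*exp(-τ)*cos(τ)/3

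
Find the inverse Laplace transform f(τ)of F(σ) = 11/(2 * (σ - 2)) 11 * exp(2 * τ)/2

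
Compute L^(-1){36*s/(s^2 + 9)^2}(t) 6*t*sin(3*t)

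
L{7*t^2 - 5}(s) 14/s^3 - 5/s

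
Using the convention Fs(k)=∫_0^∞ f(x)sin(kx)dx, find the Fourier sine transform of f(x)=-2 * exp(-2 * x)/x -2 * atan(k/2)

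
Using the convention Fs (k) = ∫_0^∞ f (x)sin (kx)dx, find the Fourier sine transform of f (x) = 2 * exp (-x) 2 * k/ (k^2 + 1)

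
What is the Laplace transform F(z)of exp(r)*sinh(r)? 1/(z*(z - 2))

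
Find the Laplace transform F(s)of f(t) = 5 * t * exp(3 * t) 5/(s - 3)^2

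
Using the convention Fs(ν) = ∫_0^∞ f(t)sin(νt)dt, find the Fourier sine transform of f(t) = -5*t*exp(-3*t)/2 -15*ν/(ν^2 + 9)^2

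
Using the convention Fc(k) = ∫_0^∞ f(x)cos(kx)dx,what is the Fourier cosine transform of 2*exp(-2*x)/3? 4/(3*(k^2 + 4))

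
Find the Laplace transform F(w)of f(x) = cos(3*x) w/(w^2 + 9)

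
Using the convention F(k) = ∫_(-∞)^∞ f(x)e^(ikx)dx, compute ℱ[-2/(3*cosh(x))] -2*pi/(3*cosh(pi*k/2))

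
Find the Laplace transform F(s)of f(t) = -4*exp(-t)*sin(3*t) -12/((s+1)^2+9)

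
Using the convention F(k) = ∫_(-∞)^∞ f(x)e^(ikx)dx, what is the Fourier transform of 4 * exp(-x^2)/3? 4 * sqrt(pi) * exp(-k^2/4)/3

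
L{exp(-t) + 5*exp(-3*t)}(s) 5/(s + 3) + 1/(s + 1)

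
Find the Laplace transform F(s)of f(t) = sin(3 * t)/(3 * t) atan(3/s)/3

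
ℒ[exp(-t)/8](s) 1/(8*(s + 1))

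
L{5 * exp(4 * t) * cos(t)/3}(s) 5 * (s - 4)/(3 * ((s - 4)^2 + 1))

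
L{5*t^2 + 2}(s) 10/s^3 + 2/s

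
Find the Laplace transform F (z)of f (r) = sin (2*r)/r atan (2/z)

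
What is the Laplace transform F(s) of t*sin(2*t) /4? s/(s^2 + 4) ^2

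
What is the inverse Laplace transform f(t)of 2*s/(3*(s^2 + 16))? 2*cos(4*t)/3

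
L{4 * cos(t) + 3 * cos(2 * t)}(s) 4 * s/(s^2 + 1) + 3 * s/(s^2 + 4)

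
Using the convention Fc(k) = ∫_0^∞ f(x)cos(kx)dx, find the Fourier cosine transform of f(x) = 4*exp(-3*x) 12/(k^2 + 9)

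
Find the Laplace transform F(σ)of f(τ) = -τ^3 -6/σ^4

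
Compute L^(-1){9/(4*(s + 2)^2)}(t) 9*t*exp(-2*t)/4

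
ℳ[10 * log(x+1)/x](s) -10 * pi * csc(pi * s)/(s - 1)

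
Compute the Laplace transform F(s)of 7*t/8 7/(8*s^2)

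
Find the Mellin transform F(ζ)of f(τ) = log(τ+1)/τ -pi * csc(pi * ζ)/(ζ - 1)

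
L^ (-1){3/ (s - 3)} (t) 3*exp (3*t)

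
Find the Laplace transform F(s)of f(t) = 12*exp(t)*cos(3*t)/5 12*(s - 1)/(5*((s - 1)^2 + 9))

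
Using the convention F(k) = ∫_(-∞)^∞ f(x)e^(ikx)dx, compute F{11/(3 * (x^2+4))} 11 * pi * exp(-2 * Abs(k))/6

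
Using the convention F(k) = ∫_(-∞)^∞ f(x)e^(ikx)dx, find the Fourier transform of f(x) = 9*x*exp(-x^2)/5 9*I*sqrt(pi)*k*exp(-k^2/4)/10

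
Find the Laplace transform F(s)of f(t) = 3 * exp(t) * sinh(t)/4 3/(4 * s * (s - 2))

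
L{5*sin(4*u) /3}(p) 20/(3*(p^2 + 16) ) 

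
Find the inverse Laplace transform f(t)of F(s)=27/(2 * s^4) 9 * t^3/4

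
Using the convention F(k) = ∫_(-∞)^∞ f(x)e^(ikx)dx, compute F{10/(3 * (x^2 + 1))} 10 * pi * exp(-Abs(k))/3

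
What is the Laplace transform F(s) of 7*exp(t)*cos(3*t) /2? 7*(s - 1) /(2*((s - 1) ^2 + 9) ) 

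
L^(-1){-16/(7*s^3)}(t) -8*t^2/7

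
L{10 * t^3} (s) 60/s^4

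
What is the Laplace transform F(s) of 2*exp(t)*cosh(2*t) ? 2*(s - 1) /((s - 1) ^2-4) 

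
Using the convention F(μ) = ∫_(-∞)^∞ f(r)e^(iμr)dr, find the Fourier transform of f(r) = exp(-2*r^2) sqrt(2)*sqrt(pi)*exp(-μ^2/8)/2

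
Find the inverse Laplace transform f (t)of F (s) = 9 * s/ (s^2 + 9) 9 * cos (3 * t)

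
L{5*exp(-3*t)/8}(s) 5/(8*(s+3))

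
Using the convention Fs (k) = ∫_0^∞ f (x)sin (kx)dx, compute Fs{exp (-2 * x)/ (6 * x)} atan (k/2)/6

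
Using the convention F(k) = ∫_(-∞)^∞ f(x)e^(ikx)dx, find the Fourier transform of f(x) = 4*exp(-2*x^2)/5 2*sqrt(2)*sqrt(pi)*exp(-k^2/8)/5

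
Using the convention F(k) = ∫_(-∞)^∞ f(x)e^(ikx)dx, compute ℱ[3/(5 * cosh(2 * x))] 3 * pi/(10 * cosh(pi * k/4))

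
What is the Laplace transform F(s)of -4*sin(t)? -4/(s^2 + 1)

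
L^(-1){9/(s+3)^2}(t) 9*t*exp(-3*t)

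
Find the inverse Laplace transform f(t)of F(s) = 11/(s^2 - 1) 11 * sinh(t)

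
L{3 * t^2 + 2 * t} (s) 2/s^2 + 6/s^3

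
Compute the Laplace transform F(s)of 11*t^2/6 11/(3*s^3)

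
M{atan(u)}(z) -pi * sec(pi * z/2)/(2 * z)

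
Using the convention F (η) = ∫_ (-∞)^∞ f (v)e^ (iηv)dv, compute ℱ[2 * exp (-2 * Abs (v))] 8/ (η^2 + 4)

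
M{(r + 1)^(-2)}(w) (-pi*w + pi)/sin(pi*w)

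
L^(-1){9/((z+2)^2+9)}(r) 3*exp(-2*r)*sin(3*r)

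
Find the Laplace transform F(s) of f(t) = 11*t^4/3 88/s^5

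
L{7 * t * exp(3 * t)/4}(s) 7/(4 * (s - 3)^2)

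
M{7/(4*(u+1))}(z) 7*pi*csc(pi*z)/4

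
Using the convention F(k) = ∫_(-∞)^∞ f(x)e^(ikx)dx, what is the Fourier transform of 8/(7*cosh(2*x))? 4*pi/(7*cosh(pi*k/4))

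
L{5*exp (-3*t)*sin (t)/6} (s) 5/ (6*( (s+3)^2+1))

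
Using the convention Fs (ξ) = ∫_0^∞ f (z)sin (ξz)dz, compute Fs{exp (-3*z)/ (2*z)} atan (ξ/3)/2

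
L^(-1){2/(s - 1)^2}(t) 2 * t * exp(t)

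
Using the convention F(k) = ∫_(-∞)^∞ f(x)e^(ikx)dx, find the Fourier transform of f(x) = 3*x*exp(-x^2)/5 3*I*sqrt(pi)*k*exp(-k^2/4)/10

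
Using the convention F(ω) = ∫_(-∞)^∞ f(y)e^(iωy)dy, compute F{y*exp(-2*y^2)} sqrt(2)*I*sqrt(pi)*ω*exp(-ω^2/8)/8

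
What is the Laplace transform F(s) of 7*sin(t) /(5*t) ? 7*atan(1/s) /5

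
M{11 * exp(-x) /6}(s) 11 * gamma(s) /6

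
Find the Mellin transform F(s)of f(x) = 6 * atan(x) -3 * pi * sec(pi * s/2)/s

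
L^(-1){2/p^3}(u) u^2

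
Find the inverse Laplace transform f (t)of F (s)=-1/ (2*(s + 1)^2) -t*exp (-t)/2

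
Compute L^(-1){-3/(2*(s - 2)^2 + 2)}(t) -3*exp(2*t)*sin(t)/2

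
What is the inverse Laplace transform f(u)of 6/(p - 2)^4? u^3*exp(2*u)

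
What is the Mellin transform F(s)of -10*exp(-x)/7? -10*gamma(s)/7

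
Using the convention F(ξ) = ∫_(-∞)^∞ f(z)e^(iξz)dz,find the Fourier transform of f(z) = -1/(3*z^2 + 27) -pi*exp(-3*Abs(ξ))/9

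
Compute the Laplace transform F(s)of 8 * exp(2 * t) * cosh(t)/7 8 * (s - 2)/(7 * ((s - 2)^2 - 1))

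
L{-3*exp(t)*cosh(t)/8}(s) 3*(1 - s)/(8*s*(s - 2))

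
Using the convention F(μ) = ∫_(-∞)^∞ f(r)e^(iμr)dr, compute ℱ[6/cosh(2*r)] 3*pi/cosh(pi*μ/4)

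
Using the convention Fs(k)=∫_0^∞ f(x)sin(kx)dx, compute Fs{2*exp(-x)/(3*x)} 2*atan(k)/3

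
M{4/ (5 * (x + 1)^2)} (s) -4 * pi * (s - 1)/ (5 * sin (pi * s))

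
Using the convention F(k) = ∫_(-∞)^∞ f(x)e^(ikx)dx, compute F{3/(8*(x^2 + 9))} pi*exp(-3*Abs(k))/8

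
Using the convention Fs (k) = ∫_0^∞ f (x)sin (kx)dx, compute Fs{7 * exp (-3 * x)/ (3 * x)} 7 * atan (k/3)/3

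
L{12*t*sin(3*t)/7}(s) 72*s/(7*(s^2 + 9)^2)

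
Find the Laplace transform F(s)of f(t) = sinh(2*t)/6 1/(3*(s^2 - 4))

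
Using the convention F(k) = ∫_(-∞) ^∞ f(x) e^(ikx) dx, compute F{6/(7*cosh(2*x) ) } 3*pi/(7*cosh(pi*k/4) ) 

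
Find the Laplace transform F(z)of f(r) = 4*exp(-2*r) 4/(z + 2)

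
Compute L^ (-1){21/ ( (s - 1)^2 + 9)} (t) 7*exp (t)*sin (3*t)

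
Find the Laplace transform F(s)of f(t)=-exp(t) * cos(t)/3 (1 - s)/(3 * ((s - 1)^2 + 1))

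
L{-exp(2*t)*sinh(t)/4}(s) -1/(4*(s - 2)^2 - 4)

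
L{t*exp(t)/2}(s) 1/(2*(s - 1)^2)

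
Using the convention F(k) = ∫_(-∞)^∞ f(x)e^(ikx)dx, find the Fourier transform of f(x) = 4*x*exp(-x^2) 2*I*sqrt(pi)*k*exp(-k^2/4)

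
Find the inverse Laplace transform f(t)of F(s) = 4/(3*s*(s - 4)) 2*exp(2*t)*sinh(2*t)/3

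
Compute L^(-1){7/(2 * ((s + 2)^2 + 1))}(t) 7 * exp(-2 * t) * sin(t)/2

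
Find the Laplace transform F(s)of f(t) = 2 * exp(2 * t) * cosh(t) 2 * (s - 2)/((s - 2)^2 - 1)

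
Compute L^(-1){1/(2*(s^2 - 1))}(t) sinh(t)/2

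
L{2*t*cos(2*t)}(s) 2*(s^2 - 4)/(s^2+4)^2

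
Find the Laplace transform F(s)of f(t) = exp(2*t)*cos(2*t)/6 (s - 2)/(6*((s - 2)^2 + 4))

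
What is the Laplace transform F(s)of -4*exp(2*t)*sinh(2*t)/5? -8/(5*s*(s - 4))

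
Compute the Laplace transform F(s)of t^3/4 3/(2 * s^4)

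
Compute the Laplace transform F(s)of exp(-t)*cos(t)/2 (s + 1)/(2*((s + 1)^2 + 1))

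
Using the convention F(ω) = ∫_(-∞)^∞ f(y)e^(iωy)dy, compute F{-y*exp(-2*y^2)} -sqrt(2)*I*sqrt(pi)*ω*exp(-ω^2/8)/8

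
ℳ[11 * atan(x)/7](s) -11 * pi * sec(pi * s/2)/(14 * s)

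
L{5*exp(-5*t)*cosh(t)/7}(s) 5*(s + 5)/(7*((s + 5)^2 - 1))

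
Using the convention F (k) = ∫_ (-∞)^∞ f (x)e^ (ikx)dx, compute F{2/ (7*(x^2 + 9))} 2*pi*exp (-3*Abs (k))/21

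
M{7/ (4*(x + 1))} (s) 7*pi*csc (pi*s)/4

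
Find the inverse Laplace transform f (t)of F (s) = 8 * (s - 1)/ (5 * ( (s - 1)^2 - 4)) 8 * exp (t) * cosh (2 * t)/5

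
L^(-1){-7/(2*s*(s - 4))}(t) -7*exp(2*t)*sinh(2*t)/4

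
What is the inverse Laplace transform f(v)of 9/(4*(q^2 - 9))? 3*sinh(3*v)/4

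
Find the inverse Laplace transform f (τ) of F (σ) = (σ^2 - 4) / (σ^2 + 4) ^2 τ * cos (2 * τ) 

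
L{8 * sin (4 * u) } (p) 32/ (p^2 + 16) 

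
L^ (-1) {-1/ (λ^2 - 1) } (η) -sinh (η) 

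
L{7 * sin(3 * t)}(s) 21/(s^2 + 9)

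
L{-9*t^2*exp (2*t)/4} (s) -9/ (2*(s - 2)^3)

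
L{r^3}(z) 6/z^4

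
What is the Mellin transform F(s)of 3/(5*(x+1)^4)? gamma(s)*gamma(4 - s)/10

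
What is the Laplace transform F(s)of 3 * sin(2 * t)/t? 3 * atan(2/s)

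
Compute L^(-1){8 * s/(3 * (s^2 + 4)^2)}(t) 2 * t * sin(2 * t)/3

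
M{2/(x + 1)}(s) 2*pi*csc(pi*s)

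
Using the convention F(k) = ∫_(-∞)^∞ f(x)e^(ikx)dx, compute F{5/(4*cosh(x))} 5*pi/(4*cosh(pi*k/2))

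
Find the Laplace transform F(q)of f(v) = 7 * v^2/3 14/(3 * q^3)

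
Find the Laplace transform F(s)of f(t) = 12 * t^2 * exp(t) 24/(s - 1)^3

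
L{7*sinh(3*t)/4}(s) 21/(4*(s^2 - 9))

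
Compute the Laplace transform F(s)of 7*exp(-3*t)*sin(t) 7/((s+3)^2+1)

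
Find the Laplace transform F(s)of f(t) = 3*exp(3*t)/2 3/(2*(s - 3))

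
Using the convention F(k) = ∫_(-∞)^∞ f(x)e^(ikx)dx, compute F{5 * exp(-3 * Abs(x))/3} 10/(k^2 + 9)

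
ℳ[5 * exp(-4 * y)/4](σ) 5 * gamma(σ)/(4 * 2^(2 * σ))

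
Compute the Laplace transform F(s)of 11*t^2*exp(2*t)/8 11/(4*(s - 2)^3)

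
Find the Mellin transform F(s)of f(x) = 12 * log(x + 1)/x -12 * pi * csc(pi * s)/(s - 1)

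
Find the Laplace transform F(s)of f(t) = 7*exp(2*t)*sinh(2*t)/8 7/(4*s*(s - 4))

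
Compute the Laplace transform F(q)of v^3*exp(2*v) 6/(q - 2)^4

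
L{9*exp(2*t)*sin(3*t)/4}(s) 27/(4*((s - 2)^2 + 9))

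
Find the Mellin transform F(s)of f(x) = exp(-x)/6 gamma(s)/6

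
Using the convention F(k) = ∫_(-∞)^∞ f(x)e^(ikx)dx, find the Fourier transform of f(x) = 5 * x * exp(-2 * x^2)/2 5 * sqrt(2) * I * sqrt(pi) * k * exp(-k^2/8)/16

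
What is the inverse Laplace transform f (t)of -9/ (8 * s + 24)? -9 * exp (-3 * t)/8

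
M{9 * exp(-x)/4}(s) 9 * gamma(s)/4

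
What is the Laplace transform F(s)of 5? 5/s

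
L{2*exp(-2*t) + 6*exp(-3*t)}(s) 6/(s + 3) + 2/(s + 2)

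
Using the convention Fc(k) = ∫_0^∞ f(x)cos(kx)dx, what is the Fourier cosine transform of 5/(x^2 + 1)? 5 * pi * exp(-k)/2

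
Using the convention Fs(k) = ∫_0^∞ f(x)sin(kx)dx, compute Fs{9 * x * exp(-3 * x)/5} 54 * k/(5 * (k^2 + 9)^2)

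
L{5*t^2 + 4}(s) 10/s^3 + 4/s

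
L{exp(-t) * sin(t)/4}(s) 1/(4 * ((s + 1)^2 + 1))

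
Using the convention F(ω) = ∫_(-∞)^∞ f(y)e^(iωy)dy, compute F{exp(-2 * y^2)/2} sqrt(2) * sqrt(pi) * exp(-ω^2/8)/4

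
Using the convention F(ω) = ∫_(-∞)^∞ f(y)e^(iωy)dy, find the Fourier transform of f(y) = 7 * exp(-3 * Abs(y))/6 7/(ω^2 + 9)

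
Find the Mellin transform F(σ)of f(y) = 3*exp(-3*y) 3^(1 - σ)*gamma(σ)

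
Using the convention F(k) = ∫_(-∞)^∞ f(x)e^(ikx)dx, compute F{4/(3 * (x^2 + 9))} 4 * pi * exp(-3 * Abs(k))/9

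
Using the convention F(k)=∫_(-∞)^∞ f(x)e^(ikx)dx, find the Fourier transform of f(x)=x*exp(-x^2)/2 I*sqrt(pi)*k*exp(-k^2/4)/4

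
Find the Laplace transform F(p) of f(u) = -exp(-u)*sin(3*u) -3/((p + 1) ^2 + 9) 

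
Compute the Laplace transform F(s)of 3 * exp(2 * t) 3/(s - 2)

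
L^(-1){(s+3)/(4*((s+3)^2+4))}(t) exp(-3*t)*cos(2*t)/4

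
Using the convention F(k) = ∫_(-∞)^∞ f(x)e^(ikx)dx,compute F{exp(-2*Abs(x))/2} 2/(k^2 + 4)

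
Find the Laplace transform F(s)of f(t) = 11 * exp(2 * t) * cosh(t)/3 11 * (s - 2)/(3 * ((s - 2)^2 - 1))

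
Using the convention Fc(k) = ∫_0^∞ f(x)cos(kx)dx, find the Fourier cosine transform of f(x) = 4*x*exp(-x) 4*(1 - k^2)/(k^2 + 1)^2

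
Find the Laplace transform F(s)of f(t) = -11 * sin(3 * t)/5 -33/(5 * s^2 + 45)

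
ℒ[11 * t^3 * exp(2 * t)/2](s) 33/(s - 2)^4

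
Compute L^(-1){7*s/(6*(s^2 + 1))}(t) 7*cos(t)/6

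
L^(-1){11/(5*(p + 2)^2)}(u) 11*u*exp(-2*u)/5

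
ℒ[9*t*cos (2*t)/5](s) 9*(s^2 - 4)/ (5*(s^2+4)^2)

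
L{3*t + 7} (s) 7/s + 3/s^2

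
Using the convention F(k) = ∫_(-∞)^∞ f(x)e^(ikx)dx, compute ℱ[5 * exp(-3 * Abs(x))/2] 15/(k^2+9)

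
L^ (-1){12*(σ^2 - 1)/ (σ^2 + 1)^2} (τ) 12*τ*cos (τ)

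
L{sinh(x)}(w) 1/(w^2 - 1)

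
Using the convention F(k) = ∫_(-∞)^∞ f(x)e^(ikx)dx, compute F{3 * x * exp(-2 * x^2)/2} 3 * sqrt(2) * I * sqrt(pi) * k * exp(-k^2/8)/16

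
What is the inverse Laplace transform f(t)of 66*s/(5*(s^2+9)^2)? 11*t*sin(3*t)/5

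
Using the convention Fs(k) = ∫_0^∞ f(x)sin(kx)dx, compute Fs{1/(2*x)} pi/4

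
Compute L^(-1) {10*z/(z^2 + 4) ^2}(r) 5*r*sin(2*r) /2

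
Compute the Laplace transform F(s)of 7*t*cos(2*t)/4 7*(s^2 - 4)/(4*(s^2 + 4)^2)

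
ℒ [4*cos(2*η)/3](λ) 4*λ/(3*(λ^2 + 4))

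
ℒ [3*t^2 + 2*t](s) 6/s^3 + 2/s^2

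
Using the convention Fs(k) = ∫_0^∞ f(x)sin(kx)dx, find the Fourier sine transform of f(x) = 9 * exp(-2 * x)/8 9 * k/(8 * (k^2+4))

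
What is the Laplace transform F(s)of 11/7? 11/(7*s)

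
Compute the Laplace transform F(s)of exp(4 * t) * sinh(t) 1/((s - 4)^2-1)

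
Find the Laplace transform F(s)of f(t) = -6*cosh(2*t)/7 -6*s/(7*s^2 - 28)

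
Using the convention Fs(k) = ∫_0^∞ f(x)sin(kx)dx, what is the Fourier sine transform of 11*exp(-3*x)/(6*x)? 11*atan(k/3)/6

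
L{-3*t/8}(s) -3/(8*s^2)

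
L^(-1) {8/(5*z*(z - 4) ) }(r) 4*exp(2*r)*sinh(2*r) /5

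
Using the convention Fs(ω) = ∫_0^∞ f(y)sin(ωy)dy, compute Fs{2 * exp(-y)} 2 * ω/(ω^2 + 1)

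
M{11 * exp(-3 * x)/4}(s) 11 * gamma(s)/(4 * 3^s)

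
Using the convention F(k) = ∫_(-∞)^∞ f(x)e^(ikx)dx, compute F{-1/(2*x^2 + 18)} -pi*exp(-3*Abs(k))/6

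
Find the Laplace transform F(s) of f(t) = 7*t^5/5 168/s^6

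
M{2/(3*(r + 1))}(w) 2*pi*csc(pi*w)/3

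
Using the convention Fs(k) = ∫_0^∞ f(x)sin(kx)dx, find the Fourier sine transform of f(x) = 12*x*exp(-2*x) 48*k/(k^2 + 4)^2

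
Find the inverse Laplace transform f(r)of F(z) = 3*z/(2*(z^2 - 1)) 3*cosh(r)/2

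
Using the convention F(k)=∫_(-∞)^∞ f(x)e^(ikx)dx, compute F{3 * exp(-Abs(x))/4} 3/(2 * (k^2 + 1))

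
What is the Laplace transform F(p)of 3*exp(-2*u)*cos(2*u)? 3*(p + 2)/((p + 2)^2 + 4)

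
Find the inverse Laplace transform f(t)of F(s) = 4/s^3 2 * t^2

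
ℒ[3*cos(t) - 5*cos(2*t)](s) 3*s/(s^2+1) - 5*s/(s^2+4)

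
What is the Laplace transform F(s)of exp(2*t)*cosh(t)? (s - 2)/((s - 2)^2-1)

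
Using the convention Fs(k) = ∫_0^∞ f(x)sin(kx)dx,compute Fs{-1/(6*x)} -pi/12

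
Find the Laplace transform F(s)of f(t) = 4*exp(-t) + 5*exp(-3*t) 5/(s + 3) + 4/(s + 1)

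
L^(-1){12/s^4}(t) 2 * t^3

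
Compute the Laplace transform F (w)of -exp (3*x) -1/ (w - 3)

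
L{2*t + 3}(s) 2/s^2 + 3/s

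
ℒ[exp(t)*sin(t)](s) 1/((s - 1) ^2 + 1) 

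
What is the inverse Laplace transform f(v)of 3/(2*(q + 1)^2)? 3*v*exp(-v)/2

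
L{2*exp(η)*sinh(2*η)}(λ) 4/((λ - 1)^2 - 4)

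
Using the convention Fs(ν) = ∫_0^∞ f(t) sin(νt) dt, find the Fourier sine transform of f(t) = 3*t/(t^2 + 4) 3*pi*exp(-2*ν) /2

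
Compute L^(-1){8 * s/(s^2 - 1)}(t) 8 * cosh(t)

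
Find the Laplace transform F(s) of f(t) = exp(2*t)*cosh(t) (s - 2) /((s - 2) ^2-1) 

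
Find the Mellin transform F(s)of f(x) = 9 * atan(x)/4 -9 * pi * sec(pi * s/2)/(8 * s)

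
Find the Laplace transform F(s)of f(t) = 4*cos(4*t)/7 4*s/(7*(s^2 + 16))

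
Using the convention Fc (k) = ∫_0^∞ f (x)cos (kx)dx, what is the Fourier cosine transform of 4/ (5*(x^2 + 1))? 2*pi*exp (-k)/5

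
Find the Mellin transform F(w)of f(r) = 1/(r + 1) pi*csc(pi*w)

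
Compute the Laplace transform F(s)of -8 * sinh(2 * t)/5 -16/(5 * s^2 - 20)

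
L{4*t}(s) 4/s^2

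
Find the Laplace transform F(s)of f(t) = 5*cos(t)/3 5*s/(3*(s^2 + 1))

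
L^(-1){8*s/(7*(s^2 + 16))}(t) 8*cos(4*t)/7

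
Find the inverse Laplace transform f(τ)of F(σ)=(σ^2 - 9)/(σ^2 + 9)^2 τ*cos(3*τ)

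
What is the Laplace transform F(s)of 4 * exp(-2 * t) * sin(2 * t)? 8/((s + 2)^2 + 4)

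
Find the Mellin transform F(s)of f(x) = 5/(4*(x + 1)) 5*pi*csc(pi*s)/4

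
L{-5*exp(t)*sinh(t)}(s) -5/(s*(s - 2))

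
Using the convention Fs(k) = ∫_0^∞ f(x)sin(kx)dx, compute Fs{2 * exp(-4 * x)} 2 * k/(k^2 + 16)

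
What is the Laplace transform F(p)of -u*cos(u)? (1 - p^2)/(p^2 + 1)^2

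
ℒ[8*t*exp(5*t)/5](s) 8/(5*(s - 5)^2)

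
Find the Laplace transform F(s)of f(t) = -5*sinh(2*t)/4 -5/(2*s^2 - 8)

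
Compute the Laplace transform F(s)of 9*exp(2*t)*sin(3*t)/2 27/(2*((s - 2)^2 + 9))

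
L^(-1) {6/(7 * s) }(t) 6/7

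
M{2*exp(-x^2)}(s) gamma(s/2)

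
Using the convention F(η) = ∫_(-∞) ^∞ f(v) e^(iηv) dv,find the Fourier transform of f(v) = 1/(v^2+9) pi * exp(-3 * Abs(η) ) /3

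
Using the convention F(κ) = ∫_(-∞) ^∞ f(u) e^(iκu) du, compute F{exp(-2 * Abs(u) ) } 4/(κ^2 + 4) 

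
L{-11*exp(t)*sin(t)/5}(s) -11/(5*(s - 1)^2 + 5)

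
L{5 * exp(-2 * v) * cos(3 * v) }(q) 5 * (q + 2) /((q + 2) ^2 + 9) 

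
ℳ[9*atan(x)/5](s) -9*pi*sec(pi*s/2)/(10*s)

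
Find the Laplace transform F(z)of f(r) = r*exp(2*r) (z - 2)^(-2)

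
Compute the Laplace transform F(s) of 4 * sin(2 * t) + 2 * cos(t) 8/(s^2 + 4) + 2 * s/(s^2 + 1) 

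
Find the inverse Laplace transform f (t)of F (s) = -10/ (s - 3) -10*exp (3*t)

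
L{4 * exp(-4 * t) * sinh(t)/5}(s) 4/(5 * ((s + 4)^2-1))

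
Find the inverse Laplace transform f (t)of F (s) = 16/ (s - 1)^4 8 * t^3 * exp (t)/3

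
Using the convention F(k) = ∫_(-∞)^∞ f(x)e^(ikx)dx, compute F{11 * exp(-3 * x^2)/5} 11 * sqrt(3) * sqrt(pi) * exp(-k^2/12)/15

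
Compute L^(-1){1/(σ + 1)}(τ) exp(-τ)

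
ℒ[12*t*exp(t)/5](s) 12/(5*(s - 1)^2)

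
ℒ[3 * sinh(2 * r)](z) 6/(z^2 - 4)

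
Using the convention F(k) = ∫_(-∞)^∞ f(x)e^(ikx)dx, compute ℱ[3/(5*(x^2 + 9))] pi*exp(-3*Abs(k))/5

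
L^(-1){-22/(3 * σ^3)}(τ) -11 * τ^2/3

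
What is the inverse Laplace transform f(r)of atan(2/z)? sin(2*r)/r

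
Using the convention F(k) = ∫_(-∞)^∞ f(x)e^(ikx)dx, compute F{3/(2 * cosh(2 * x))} 3 * pi/(4 * cosh(pi * k/4))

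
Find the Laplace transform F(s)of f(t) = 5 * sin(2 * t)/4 5/(2 * (s^2 + 4))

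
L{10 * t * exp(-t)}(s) 10/(s + 1)^2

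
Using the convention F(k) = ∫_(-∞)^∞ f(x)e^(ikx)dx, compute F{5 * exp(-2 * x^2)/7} 5 * sqrt(2) * sqrt(pi) * exp(-k^2/8)/14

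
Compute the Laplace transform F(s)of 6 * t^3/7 36/(7 * s^4)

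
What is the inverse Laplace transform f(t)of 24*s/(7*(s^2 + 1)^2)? 12*t*sin(t)/7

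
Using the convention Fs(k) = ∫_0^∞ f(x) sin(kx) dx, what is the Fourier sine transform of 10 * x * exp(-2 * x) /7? 40 * k/(7 * (k^2 + 4) ^2) 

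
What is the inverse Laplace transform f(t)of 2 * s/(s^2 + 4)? 2 * cos(2 * t)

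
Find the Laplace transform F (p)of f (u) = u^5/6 20/p^6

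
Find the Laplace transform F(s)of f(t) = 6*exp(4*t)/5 6/(5*(s - 4))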